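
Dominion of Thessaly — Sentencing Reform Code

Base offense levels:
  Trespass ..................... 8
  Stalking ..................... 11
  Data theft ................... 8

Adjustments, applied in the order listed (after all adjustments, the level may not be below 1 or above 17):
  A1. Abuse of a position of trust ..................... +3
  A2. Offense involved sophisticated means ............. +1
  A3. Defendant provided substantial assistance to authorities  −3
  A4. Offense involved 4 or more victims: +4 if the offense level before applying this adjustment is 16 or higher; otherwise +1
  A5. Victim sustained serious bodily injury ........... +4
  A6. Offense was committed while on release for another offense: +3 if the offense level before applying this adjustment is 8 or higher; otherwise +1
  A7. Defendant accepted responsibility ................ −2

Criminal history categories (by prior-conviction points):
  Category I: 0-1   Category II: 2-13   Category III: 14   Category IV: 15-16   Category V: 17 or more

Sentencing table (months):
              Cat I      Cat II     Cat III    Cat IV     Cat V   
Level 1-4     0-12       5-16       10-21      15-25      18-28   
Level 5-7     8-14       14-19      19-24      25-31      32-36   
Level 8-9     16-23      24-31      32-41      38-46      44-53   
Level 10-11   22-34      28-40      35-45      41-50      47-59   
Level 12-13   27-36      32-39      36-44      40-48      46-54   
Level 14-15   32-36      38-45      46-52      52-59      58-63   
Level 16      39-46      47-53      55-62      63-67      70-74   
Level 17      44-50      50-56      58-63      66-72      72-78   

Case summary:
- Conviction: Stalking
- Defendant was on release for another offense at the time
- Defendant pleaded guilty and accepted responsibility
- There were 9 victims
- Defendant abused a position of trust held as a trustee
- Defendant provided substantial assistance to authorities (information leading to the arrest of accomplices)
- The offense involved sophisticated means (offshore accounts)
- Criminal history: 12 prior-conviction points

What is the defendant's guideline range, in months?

38-45 months

Base offense level for stalking: 11.
A1 applies: 11 + 3 = 14.
A2 applies: 14 + 1 = 15.
A3 applies: 15 − 3 = 12.
A4 applies (level before this adjustment is 12 < 16, so +1): 12 + 1 = 13.
A5 does not apply.
A6 applies (level before this adjustment is 13 ≥ 8, so +3): 13 + 3 = 16.
A7 applies: 16 − 2 = 14.
Final offense level: 14.
Criminal history: 12 prior points → Category II (2-13).
Level 14 falls in the 14-15 band.
Grid: Level 14-15 × Category II = 38-45 months.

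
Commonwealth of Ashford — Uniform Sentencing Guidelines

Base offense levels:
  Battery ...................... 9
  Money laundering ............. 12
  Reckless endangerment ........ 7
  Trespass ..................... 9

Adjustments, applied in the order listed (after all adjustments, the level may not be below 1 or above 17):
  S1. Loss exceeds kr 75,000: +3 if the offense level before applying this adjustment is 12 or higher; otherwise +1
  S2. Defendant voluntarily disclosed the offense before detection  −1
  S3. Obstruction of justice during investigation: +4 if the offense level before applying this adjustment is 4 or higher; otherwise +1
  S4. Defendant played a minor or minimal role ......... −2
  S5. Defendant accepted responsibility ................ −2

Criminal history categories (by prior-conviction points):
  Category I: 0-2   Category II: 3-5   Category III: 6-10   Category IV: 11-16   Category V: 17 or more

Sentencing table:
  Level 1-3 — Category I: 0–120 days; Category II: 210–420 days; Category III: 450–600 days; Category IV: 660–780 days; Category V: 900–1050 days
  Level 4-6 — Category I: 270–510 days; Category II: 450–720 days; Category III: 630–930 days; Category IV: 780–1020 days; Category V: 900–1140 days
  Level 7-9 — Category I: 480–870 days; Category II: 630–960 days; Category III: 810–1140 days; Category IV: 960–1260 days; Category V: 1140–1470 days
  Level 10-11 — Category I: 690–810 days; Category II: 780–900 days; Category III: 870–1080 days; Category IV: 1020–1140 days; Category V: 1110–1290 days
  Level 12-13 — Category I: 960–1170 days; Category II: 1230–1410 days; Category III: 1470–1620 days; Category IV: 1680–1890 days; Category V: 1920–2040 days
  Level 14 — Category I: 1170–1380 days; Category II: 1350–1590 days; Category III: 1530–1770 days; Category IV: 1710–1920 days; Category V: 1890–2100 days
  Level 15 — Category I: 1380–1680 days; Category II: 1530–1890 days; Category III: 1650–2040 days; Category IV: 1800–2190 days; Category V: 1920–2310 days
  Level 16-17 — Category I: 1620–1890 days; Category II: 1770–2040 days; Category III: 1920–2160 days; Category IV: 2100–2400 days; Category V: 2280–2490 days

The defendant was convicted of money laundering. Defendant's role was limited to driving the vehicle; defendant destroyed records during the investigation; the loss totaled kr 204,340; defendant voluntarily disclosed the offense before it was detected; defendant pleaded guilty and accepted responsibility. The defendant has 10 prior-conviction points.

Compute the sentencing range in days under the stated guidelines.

1530-1770 days

Base offense level for money laundering: 12.
S1 applies (level before this adjustment is 12 ≥ 12, so +3): 12 + 3 = 15.
S2 applies: 15 − 1 = 14.
S3 applies (level before this adjustment is 14 ≥ 4, so +4): 14 + 4 = 18.
S4 applies: 18 − 2 = 16.
S5 applies: 16 − 2 = 14.
Final offense level: 14.
Criminal history: 10 prior points → Category III (6-10).
Level 14 falls in the 14 band.
Grid: Level 14 × Category III = 1530-1770 days.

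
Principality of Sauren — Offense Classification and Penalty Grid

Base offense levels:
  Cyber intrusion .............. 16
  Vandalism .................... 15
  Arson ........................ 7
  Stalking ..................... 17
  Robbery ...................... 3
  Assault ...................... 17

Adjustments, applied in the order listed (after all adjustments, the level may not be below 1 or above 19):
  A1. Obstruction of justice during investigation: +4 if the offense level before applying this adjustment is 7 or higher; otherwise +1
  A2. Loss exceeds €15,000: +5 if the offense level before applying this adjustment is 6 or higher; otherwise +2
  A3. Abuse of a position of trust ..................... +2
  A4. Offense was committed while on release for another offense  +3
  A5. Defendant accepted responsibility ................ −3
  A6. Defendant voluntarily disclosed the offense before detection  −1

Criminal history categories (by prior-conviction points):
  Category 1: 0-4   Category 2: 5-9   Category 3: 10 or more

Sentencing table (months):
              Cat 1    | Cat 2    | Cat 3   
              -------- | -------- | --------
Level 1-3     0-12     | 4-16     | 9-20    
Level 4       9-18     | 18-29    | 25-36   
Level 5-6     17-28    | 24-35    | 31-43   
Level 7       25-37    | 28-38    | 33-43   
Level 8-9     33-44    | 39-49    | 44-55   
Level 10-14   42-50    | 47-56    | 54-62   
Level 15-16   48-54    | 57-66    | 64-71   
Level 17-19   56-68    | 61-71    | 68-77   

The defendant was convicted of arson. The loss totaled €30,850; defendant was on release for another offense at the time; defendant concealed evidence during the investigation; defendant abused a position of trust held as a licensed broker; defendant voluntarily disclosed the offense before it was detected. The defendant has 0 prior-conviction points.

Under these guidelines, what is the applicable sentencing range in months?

56-68 months

Base offense level for arson: 7.
A1 applies (level before this adjustment is 7 ≥ 7, so +4): 7 + 4 = 11.
A2 applies (level before this adjustment is 11 ≥ 6, so +5): 11 + 5 = 16.
A3 applies: 16 + 2 = 18.
A4 applies: 18 + 3 = 21.
A6 applies: 21 − 1 = 20.
Level 20 exceeds the maximum of 19; capped at 19.
Final offense level: 19.
Criminal history: 0 prior points → Category 1 (0-4).
Level 19 falls in the 17-19 band.
Grid: Level 17-19 × Category 1 = 56-68 months.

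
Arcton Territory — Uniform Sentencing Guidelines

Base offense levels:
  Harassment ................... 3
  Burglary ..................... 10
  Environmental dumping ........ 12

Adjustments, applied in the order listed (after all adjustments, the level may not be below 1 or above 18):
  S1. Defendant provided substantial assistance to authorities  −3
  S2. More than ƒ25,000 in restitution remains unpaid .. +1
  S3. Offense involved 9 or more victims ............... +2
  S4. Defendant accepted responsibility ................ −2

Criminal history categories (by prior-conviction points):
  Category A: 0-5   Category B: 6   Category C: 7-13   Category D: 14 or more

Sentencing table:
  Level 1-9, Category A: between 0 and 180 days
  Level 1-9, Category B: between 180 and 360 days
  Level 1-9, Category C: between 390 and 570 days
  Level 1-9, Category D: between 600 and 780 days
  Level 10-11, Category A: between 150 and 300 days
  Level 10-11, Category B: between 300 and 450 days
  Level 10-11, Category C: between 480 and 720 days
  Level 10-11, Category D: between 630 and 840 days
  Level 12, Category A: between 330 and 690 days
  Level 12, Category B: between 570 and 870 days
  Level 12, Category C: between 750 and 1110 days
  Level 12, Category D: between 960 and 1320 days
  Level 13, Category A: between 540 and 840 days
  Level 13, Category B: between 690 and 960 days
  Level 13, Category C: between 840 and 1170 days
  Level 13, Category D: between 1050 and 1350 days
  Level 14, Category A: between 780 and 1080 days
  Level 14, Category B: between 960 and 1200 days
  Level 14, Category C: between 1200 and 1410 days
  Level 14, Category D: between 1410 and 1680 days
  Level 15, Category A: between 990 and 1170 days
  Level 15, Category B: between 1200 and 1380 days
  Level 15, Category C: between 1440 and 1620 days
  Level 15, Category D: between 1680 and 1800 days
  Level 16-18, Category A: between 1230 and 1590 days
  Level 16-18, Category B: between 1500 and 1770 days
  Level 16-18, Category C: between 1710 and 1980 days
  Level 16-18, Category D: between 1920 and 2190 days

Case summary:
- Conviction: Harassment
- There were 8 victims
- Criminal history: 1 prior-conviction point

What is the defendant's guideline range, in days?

Base offense level for harassment: 3.
Final offense level: 3.
Criminal history: 1 prior point → Category A (0-5).
Level 3 falls in the 1-9 band.
Grid: Level 1-9 × Category A = 0-180 days.

0-180 days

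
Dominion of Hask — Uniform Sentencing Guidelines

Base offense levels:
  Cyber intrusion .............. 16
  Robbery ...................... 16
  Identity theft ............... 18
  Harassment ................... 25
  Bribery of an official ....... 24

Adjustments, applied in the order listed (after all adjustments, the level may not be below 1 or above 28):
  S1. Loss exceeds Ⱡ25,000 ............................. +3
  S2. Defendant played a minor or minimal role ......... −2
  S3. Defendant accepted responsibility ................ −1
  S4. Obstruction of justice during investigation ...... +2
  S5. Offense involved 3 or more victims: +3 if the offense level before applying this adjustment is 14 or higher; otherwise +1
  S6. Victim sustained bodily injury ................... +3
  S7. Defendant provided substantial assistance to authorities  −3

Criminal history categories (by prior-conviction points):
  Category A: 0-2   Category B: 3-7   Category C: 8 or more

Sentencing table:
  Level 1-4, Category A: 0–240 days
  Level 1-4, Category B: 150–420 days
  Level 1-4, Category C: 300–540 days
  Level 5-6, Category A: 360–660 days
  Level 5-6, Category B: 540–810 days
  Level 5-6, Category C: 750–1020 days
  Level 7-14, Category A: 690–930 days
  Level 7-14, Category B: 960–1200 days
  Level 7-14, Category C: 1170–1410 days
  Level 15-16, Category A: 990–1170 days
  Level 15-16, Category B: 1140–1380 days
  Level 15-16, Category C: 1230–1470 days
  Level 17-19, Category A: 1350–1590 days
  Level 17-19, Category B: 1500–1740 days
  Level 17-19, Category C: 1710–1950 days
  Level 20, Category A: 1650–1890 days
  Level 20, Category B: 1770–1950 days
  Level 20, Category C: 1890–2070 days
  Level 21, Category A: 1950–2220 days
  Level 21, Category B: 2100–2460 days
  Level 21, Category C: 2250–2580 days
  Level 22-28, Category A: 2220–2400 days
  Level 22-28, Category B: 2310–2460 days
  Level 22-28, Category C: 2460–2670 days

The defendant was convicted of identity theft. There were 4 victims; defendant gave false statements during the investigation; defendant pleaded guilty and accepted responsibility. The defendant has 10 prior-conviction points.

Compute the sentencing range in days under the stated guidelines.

2460-2670 days

Base offense level for identity theft: 18.
S1 does not apply.
S2 does not apply.
S3 applies: 18 − 1 = 17.
S4 applies: 17 + 2 = 19.
S5 applies (level before this adjustment is 19 ≥ 14, so +3): 19 + 3 = 22.
S6 does not apply.
S7 does not apply.
Final offense level: 22.
Criminal history: 10 prior points → Category C (8+).
Level 22 falls in the 22-28 band.
Grid: Level 22-28 × Category C = 2460-2670 days.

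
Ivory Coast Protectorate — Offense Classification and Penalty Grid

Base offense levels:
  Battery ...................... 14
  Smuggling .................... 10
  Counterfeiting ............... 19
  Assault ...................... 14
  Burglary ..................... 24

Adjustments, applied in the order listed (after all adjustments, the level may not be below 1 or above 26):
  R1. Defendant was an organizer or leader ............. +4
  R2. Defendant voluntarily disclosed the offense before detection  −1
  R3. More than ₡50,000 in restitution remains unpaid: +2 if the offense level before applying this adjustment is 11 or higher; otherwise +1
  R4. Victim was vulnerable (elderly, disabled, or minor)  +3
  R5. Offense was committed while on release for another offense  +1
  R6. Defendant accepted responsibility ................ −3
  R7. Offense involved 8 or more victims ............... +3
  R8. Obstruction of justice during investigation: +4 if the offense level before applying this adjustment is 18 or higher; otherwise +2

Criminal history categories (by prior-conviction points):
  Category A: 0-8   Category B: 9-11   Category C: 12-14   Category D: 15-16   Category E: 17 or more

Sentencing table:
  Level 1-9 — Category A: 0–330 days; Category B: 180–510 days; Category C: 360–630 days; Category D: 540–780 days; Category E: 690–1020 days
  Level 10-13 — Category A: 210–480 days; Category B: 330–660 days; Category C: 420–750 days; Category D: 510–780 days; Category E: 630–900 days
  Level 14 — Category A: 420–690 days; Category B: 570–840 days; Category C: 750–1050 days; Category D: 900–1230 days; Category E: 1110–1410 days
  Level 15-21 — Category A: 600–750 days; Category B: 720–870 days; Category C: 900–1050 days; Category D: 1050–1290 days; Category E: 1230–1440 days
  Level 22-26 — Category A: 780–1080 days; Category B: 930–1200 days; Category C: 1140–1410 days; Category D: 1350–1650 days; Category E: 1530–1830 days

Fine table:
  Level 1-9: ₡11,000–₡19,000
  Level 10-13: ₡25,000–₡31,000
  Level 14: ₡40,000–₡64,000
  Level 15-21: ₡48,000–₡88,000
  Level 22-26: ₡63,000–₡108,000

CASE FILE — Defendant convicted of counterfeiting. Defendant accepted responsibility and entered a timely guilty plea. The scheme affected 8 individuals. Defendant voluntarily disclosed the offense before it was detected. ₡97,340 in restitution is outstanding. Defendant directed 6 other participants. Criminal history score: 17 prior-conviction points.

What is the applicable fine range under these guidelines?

₡63,000–₡108,000

Base offense level for counterfeiting: 19.
R1 applies: 19 + 4 = 23.
R2 applies: 23 − 1 = 22.
R3 applies (level before this adjustment is 22 ≥ 11, so +2): 22 + 2 = 24.
R6 applies: 24 − 3 = 21.
R7 applies: 21 + 3 = 24.
R8 does not apply.
Final offense level: 24.
Level 24 falls in the 22-26 band.
Fine table: Level 22-26 → ₡63,000–₡108,000.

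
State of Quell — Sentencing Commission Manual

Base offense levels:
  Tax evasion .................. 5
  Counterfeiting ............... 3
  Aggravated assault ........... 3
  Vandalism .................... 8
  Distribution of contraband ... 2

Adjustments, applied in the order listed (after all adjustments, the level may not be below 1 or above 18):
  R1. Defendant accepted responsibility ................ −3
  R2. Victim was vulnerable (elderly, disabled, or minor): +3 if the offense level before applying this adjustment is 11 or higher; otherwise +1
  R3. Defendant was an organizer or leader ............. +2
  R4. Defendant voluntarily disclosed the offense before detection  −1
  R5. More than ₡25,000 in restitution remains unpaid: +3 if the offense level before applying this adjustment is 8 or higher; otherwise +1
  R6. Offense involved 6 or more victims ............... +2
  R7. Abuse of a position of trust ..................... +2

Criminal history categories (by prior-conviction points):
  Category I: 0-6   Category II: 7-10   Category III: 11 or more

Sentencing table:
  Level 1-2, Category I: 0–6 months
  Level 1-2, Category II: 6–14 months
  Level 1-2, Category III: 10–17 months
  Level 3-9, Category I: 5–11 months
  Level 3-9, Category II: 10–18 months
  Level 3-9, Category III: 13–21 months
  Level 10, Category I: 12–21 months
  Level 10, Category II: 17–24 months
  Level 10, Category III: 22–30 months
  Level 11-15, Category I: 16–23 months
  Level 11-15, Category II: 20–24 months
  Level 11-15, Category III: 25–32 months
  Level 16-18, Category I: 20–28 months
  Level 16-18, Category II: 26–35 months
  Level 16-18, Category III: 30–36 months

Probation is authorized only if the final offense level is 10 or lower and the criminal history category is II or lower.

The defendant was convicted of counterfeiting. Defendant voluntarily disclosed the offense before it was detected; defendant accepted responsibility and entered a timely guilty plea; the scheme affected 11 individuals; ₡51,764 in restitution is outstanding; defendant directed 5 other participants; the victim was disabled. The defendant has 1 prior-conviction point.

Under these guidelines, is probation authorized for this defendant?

Yes

Base offense level for counterfeiting: 3.
R1 applies: 3 − 3 = 0.
R2 applies (level before this adjustment is 0 < 11, so +1): 0 + 1 = 1.
R3 applies: 1 + 2 = 3.
R4 applies: 3 − 1 = 2.
R5 applies (level before this adjustment is 2 < 8, so +1): 2 + 1 = 3.
R6 applies: 3 + 2 = 5.
R7 does not apply.
Final offense level: 5.
Criminal history: 1 prior point → Category I (0-6).
Level 5 falls in the 3-9 band.
Grid: Level 3-9 × Category I = 5-11 months.
Probation check: level 5 ≤ 10 and category I ≤ II → eligible.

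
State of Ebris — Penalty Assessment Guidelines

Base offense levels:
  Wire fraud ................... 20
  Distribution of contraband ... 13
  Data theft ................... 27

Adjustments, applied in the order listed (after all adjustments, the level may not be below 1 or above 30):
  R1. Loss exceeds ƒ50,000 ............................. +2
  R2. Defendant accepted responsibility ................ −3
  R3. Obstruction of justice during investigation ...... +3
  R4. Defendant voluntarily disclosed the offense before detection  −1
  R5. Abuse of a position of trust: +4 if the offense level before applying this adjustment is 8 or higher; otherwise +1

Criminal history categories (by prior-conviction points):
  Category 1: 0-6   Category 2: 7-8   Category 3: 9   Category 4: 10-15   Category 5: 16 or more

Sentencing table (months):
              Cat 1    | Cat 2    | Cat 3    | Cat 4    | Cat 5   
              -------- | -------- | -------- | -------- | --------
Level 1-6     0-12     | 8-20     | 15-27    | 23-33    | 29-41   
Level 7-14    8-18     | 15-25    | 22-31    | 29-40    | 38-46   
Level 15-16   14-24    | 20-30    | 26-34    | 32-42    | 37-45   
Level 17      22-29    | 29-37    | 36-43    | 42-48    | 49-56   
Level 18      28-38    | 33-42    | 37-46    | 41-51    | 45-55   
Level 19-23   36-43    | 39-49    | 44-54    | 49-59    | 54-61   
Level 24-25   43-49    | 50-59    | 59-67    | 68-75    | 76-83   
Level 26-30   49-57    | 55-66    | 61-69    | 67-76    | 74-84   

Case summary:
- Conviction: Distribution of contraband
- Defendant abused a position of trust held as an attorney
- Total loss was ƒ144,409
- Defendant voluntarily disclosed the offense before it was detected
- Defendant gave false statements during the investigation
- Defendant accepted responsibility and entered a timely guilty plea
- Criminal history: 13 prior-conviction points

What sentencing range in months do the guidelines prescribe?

Base offense level for distribution of contraband: 13.
R1 applies: 13 + 2 = 15.
R2 applies: 15 − 3 = 12.
R3 applies: 12 + 3 = 15.
R4 applies: 15 − 1 = 14.
R5 applies (level before this adjustment is 14 ≥ 8, so +4): 14 + 4 = 18.
Final offense level: 18.
Criminal history: 13 prior points → Category 4 (10-15).
Level 18 falls in the 18 band.
Grid: Level 18 × Category 4 = 41-51 months.

41-51 months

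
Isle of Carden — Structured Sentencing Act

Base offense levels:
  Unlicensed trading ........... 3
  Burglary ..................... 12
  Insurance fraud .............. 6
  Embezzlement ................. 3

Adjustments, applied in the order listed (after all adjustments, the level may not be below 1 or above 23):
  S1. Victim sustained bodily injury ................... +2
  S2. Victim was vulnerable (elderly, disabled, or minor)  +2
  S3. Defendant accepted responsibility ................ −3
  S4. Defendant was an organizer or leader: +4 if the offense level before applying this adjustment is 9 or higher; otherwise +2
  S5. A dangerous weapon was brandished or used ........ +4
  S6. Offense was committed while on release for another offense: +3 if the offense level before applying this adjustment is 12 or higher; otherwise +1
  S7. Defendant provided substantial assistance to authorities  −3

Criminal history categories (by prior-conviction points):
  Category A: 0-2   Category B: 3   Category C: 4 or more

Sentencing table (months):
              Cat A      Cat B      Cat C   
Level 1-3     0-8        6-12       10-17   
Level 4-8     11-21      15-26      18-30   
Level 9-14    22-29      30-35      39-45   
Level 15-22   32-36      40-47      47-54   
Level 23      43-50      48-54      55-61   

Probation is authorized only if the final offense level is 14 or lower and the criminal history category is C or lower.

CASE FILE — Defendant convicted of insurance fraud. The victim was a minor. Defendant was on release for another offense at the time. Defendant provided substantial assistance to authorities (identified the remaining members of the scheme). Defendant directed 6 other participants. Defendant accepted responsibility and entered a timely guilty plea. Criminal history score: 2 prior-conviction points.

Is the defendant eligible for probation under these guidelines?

Yes

Base offense level for insurance fraud: 6.
S1 does not apply.
S2 applies: 6 + 2 = 8.
S3 applies: 8 − 3 = 5.
S4 applies (level before this adjustment is 5 < 9, so +2): 5 + 2 = 7.
S5 does not apply.
S6 applies (level before this adjustment is 7 < 12, so +1): 7 + 1 = 8.
S7 applies: 8 − 3 = 5.
Final offense level: 5.
Criminal history: 2 prior points → Category A (0-2).
Level 5 falls in the 4-8 band.
Grid: Level 4-8 × Category A = 11-21 months.
Probation check: level 5 ≤ 14 and category A ≤ C → eligible.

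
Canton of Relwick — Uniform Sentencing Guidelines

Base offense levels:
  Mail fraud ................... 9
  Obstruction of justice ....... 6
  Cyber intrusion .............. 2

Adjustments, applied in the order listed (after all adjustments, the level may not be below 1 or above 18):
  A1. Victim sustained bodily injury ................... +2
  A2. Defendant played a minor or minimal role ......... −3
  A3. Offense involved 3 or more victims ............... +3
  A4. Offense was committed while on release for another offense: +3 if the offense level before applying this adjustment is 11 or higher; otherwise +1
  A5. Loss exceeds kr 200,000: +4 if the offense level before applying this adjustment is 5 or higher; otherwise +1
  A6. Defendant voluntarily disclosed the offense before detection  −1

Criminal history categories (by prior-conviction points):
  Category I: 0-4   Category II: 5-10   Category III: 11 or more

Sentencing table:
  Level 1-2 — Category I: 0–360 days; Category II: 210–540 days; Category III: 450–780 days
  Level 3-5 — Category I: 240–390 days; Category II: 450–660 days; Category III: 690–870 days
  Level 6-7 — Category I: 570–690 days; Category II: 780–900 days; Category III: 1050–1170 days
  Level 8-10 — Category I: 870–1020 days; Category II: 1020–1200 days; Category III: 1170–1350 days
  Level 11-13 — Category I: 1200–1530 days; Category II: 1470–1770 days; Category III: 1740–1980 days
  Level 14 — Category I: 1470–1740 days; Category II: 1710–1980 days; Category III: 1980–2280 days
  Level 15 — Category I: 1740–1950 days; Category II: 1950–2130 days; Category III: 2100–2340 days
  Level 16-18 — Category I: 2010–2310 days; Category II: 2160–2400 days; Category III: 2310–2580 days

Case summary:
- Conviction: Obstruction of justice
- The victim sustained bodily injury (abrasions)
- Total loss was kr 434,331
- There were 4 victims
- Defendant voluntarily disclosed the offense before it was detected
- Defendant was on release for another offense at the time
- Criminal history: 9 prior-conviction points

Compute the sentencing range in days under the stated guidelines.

Base offense level for obstruction of justice: 6.
A1 applies: 6 + 2 = 8.
A3 applies: 8 + 3 = 11.
A4 applies (level before this adjustment is 11 ≥ 11, so +3): 11 + 3 = 14.
A5 applies (level before this adjustment is 14 ≥ 5, so +4): 14 + 4 = 18.
A6 applies: 18 − 1 = 17.
Final offense level: 17.
Criminal history: 9 prior points → Category II (5-10).
Level 17 falls in the 16-18 band.
Grid: Level 16-18 × Category II = 2160-2400 days.

2160-2400 days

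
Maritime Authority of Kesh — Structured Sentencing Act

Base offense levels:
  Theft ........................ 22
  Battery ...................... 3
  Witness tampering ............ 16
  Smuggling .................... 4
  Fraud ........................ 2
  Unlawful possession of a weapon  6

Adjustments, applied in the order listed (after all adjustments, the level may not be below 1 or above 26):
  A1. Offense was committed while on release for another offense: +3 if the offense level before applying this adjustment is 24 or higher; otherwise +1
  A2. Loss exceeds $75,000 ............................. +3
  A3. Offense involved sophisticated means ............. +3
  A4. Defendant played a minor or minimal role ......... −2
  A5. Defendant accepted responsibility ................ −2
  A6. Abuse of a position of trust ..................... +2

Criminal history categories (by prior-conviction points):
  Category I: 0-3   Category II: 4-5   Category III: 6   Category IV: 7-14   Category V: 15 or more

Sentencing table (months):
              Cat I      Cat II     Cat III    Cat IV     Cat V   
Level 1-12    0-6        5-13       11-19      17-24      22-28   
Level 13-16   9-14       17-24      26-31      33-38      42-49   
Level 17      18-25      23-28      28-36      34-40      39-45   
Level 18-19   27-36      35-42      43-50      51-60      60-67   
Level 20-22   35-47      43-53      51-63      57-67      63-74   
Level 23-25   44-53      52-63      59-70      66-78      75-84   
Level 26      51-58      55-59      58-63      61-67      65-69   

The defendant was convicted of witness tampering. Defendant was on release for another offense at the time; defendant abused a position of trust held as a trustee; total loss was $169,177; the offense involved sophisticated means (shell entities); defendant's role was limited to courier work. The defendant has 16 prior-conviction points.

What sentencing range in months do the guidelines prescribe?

75-84 months

Base offense level for witness tampering: 16.
A1 applies (level before this adjustment is 16 < 24, so +1): 16 + 1 = 17.
A2 applies: 17 + 3 = 20.
A3 applies: 20 + 3 = 23.
A4 applies: 23 − 2 = 21.
A6 applies: 21 + 2 = 23.
Final offense level: 23.
Criminal history: 16 prior points → Category V (15+).
Level 23 falls in the 23-25 band.
Grid: Level 23-25 × Category V = 75-84 months.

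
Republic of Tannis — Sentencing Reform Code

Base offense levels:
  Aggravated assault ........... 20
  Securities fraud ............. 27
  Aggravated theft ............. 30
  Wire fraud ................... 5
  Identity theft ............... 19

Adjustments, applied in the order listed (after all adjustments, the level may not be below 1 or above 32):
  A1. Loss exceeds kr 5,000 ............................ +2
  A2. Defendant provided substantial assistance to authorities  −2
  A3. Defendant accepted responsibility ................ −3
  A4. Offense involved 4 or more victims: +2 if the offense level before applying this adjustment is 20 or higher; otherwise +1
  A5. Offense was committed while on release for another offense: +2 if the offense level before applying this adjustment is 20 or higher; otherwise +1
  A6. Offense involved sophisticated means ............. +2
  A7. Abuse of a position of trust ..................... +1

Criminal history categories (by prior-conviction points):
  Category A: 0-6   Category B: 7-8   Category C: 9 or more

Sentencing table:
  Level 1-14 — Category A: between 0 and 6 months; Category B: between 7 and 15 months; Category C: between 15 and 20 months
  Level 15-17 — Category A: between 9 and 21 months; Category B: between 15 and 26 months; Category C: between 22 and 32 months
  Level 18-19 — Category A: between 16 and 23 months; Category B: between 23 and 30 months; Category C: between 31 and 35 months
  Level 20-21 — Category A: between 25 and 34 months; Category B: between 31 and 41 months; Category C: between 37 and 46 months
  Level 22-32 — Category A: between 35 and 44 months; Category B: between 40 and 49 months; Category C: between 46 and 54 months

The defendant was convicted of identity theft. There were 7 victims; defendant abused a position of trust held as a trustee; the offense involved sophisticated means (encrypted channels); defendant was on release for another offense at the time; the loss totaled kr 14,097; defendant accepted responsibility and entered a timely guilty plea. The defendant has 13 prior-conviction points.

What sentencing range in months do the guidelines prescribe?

46-54 months

Base offense level for identity theft: 19.
A1 applies: 19 + 2 = 21.
A2 does not apply.
A3 applies: 21 − 3 = 18.
A4 applies (level before this adjustment is 18 < 20, so +1): 18 + 1 = 19.
A5 applies (level before this adjustment is 19 < 20, so +1): 19 + 1 = 20.
A6 applies: 20 + 2 = 22.
A7 applies: 22 + 1 = 23.
Final offense level: 23.
Criminal history: 13 prior points → Category C (9+).
Level 23 falls in the 22-32 band.
Grid: Level 22-32 × Category C = 46-54 months.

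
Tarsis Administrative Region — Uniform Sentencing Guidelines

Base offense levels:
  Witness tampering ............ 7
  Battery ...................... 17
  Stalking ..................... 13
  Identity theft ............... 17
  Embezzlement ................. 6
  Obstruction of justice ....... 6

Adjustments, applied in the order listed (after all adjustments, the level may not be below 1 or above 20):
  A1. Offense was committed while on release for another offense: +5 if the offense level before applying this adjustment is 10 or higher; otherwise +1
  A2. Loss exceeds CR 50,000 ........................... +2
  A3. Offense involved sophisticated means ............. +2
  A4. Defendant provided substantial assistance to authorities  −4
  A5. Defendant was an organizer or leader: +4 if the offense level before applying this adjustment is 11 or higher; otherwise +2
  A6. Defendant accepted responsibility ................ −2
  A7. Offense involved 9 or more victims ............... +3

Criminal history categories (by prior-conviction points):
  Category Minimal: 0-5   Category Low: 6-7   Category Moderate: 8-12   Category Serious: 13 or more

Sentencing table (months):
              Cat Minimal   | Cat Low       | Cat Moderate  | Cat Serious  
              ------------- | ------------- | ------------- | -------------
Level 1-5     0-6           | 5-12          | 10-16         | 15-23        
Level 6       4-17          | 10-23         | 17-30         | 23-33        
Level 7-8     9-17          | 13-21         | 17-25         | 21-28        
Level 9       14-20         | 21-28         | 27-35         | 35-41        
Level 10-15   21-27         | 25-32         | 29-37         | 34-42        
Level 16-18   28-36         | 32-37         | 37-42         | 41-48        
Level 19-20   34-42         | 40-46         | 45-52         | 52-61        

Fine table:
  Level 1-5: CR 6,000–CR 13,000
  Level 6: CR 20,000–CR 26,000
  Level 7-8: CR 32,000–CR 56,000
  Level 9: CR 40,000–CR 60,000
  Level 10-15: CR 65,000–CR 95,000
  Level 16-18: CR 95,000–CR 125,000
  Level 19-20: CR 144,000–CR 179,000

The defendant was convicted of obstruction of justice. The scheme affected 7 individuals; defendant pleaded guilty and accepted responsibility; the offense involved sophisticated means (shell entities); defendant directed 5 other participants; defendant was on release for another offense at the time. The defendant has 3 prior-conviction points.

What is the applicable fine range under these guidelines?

Base offense level for obstruction of justice: 6.
A1 applies (level before this adjustment is 6 < 10, so +1): 6 + 1 = 7.
A3 applies: 7 + 2 = 9.
A5 applies (level before this adjustment is 9 < 11, so +2): 9 + 2 = 11.
A6 applies: 11 − 2 = 9.
Final offense level: 9.
Level 9 falls in the 9 band.
Fine table: Level 9 → CR 40,000–CR 60,000.

CR 40,000–CR 60,000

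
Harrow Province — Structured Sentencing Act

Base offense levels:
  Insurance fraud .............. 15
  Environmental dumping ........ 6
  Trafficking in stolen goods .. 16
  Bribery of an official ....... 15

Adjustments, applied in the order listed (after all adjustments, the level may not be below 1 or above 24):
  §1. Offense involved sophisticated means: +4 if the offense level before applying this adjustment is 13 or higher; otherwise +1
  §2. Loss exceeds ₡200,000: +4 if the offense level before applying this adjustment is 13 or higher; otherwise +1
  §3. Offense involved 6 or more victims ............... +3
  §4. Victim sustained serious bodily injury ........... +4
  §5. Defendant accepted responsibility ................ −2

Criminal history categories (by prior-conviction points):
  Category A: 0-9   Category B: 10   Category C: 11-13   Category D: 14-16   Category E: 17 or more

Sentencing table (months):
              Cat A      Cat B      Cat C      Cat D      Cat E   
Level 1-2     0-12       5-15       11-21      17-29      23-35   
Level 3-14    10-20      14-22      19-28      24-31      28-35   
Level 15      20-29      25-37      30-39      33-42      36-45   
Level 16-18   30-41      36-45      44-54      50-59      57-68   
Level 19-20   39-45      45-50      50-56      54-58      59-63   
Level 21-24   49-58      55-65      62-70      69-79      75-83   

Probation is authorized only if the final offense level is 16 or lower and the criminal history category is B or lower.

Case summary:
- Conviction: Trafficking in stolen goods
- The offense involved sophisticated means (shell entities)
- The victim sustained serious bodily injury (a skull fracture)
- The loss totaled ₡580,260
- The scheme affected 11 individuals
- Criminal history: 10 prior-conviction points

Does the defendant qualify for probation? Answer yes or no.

No

Base offense level for trafficking in stolen goods: 16.
§1 applies (level before this adjustment is 16 ≥ 13, so +4): 16 + 4 = 20.
§2 applies (level before this adjustment is 20 ≥ 13, so +4): 20 + 4 = 24.
§3 applies: 24 + 3 = 27.
§4 applies: 27 + 4 = 31.
Level 31 exceeds the maximum of 24; capped at 24.
Final offense level: 24.
Criminal history: 10 prior points → Category B (10).
Level 24 falls in the 21-24 band.
Grid: Level 21-24 × Category B = 55-65 months.
Probation check: level 24 > 16 and category B ≤ B → not eligible.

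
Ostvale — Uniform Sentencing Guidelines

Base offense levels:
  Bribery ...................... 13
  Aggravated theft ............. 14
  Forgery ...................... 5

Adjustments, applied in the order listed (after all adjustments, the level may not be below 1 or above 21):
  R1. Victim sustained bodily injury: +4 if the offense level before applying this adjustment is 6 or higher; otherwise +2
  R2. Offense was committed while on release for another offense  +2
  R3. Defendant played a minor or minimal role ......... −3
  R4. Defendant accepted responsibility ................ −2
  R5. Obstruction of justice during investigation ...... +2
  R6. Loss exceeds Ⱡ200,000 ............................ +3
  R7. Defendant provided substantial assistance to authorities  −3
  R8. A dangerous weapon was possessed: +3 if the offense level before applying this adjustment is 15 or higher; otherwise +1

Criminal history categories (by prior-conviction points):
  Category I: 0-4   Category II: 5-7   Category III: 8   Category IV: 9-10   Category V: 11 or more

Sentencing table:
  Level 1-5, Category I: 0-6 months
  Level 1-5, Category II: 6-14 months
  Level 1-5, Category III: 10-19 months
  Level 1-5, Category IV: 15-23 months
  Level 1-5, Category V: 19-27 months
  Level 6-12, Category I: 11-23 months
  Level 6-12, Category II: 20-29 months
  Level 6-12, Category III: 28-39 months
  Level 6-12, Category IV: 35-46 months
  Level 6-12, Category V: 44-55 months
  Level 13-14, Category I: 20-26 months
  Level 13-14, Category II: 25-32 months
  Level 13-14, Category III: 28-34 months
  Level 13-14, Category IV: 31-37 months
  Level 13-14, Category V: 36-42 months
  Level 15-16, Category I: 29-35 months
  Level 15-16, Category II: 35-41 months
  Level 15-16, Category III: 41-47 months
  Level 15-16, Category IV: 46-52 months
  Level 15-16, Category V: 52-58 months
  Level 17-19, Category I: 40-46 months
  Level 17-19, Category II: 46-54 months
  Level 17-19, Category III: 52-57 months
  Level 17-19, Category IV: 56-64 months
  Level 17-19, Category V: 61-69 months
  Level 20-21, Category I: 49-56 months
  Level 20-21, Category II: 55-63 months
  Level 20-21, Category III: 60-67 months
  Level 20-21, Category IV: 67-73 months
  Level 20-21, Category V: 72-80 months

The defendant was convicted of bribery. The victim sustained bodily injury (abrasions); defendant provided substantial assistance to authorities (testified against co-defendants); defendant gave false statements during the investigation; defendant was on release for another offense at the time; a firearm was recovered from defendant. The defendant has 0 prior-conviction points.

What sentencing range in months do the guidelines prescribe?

Base offense level for bribery: 13.
R1 applies (level before this adjustment is 13 ≥ 6, so +4): 13 + 4 = 17.
R2 applies: 17 + 2 = 19.
R4 does not apply.
R5 applies: 19 + 2 = 21.
R6 does not apply.
R7 applies: 21 − 3 = 18.
R8 applies (level before this adjustment is 18 ≥ 15, so +3): 18 + 3 = 21.
Final offense level: 21.
Criminal history: 0 prior points → Category I (0-4).
Level 21 falls in the 20-21 band.
Grid: Level 20-21 × Category I = 49-56 months.

49-56 months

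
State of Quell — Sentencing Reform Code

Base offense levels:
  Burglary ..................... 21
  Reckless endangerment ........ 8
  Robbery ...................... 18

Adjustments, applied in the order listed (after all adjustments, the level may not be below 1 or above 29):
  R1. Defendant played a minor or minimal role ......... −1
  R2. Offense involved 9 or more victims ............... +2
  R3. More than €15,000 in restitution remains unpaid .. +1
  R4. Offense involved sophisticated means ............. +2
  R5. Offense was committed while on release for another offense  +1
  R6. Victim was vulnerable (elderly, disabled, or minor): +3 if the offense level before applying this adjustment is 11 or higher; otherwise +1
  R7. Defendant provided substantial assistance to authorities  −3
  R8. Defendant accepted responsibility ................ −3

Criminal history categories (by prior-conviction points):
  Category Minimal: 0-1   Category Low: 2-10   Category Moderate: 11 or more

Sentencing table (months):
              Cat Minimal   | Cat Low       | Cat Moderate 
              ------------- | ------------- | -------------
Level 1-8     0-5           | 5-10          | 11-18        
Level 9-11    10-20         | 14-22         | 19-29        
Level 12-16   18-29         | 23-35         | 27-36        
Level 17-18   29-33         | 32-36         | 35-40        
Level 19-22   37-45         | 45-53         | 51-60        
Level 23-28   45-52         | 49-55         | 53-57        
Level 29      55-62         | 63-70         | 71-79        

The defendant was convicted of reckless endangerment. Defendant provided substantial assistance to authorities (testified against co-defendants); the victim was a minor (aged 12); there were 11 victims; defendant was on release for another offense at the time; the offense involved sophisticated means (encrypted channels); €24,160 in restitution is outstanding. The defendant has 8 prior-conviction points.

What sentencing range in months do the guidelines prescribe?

23-35 months

Base offense level for reckless endangerment: 8.
R2 applies: 8 + 2 = 10.
R3 applies: 10 + 1 = 11.
R4 applies: 11 + 2 = 13.
R5 applies: 13 + 1 = 14.
R6 applies (level before this adjustment is 14 ≥ 11, so +3): 14 + 3 = 17.
R7 applies: 17 − 3 = 14.
R8 does not apply.
Final offense level: 14.
Criminal history: 8 prior points → Category Low (2-10).
Level 14 falls in the 12-16 band.
Grid: Level 12-16 × Category Low = 23-35 months.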